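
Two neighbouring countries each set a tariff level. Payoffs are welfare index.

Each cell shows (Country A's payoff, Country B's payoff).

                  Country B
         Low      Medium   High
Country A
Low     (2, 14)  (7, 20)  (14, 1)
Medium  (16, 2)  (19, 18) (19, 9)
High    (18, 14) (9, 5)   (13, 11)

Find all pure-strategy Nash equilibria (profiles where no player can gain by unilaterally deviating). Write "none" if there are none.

For each player, find the best response to each opponent profile; mutual best responses are the pure NE.
Country A against Low: payoffs 2, 16, 18 → best response High.
Country A against Medium: payoffs 7, 19, 9 → best response Medium.
Country A against High: payoffs 14, 19, 13 → best response Medium.
Country B against Low: payoffs 14, 20, 1 → best response Medium.
Country B against Medium: payoffs 2, 18, 9 → best response Medium.
Country B against High: payoffs 14, 5, 11 → best response Low.
Mutual best responses: (Medium, Medium); (High, Low).

Pure-strategy Nash equilibria: (Medium, Medium), (High, Low)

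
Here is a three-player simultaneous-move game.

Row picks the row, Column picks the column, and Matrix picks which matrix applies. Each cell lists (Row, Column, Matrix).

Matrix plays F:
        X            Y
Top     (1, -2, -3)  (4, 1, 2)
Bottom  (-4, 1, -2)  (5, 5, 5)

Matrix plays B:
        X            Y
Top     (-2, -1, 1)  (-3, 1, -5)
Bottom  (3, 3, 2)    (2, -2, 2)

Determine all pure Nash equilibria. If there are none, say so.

Row against (X, F): payoffs 1, -4 → best response Top.
Row against (X, B): payoffs -2, 3 → best response Bottom.
Row against (Y, F): payoffs 4, 5 → best response Bottom.
Row against (Y, B): payoffs -3, 2 → best response Bottom.
Column against (Top, F): payoffs -2, 1 → best response Y.
Column against (Top, B): payoffs -1, 1 → best response Y.
Column against (Bottom, F): payoffs 1, 5 → best response Y.
Column against (Bottom, B): payoffs 3, -2 → best response X.
Matrix against (Top, X): payoffs -3, 1 → best response B.
Matrix against (Top, Y): payoffs 2, -5 → best response F.
Matrix against (Bottom, X): payoffs -2, 2 → best response B.
Matrix against (Bottom, Y): payoffs 5, 2 → best response F.
Mutual best responses: (Bottom, X, B); (Bottom, Y, F).

The pure Nash equilibria are (Bottom, X, B) and (Bottom, Y, F).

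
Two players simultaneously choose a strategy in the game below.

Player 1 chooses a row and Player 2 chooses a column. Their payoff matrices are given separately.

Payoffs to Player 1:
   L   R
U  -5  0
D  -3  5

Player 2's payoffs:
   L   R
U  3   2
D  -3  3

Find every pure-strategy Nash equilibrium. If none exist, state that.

For each strategy profile, look for a profitable unilateral deviation.
(U, L): Player 1 can switch to D (-5 → -3). Not NE.
(U, R): Player 1 can switch to D (0 → 5). Not NE.
(D, L): Player 2 can switch to R (-3 → 3). Not NE.
(D, R): Player 1 gets 5, best alternative 0; Player 2 gets 3, best alternative -3. No profitable deviation — NE.

Pure NE: (D, R)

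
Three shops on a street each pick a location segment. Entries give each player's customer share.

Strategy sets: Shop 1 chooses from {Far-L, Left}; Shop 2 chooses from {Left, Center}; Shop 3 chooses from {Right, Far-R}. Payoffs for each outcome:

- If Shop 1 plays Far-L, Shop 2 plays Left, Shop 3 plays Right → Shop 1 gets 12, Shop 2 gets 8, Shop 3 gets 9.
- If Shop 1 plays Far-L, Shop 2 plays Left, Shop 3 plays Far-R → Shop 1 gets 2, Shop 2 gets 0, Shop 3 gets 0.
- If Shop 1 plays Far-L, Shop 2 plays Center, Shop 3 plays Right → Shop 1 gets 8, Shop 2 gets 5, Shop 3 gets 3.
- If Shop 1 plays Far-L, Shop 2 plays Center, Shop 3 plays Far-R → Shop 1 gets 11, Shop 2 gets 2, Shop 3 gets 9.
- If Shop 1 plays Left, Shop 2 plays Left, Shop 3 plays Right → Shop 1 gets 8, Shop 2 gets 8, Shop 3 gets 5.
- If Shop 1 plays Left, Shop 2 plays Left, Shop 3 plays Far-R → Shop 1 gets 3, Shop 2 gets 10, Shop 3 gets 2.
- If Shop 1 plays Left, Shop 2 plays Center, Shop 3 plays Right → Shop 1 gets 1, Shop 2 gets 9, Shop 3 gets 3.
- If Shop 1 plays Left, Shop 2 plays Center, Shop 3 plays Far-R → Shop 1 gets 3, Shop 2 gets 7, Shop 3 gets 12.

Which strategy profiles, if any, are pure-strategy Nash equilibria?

Mark each player's best response to every combination of opponents' strategies; a profile where every player is best-responding is a pure Nash equilibrium.
Shop 1 against (Left, Right): payoffs 12, 8 → best response Far-L.
Shop 1 against (Left, Far-R): payoffs 2, 3 → best response Left.
Shop 1 against (Center, Right): payoffs 8, 1 → best response Far-L.
Shop 1 against (Center, Far-R): payoffs 11, 3 → best response Far-L.
Shop 2 against (Far-L, Right): payoffs 8, 5 → best response Left.
Shop 2 against (Far-L, Far-R): payoffs 0, 2 → best response Center.
Shop 2 against (Left, Right): payoffs 8, 9 → best response Center.
Shop 2 against (Left, Far-R): payoffs 10, 7 → best response Left.
Shop 3 against (Far-L, Left): payoffs 9, 0 → best response Right.
Shop 3 against (Far-L, Center): payoffs 3, 9 → best response Far-R.
Shop 3 against (Left, Left): payoffs 5, 2 → best response Right.
Shop 3 against (Left, Center): payoffs 3, 12 → best response Far-R.
Mutual best responses: (Far-L, Left, Right); (Far-L, Center, Far-R).

(Far-L, Left, Right) and (Far-L, Center, Far-R)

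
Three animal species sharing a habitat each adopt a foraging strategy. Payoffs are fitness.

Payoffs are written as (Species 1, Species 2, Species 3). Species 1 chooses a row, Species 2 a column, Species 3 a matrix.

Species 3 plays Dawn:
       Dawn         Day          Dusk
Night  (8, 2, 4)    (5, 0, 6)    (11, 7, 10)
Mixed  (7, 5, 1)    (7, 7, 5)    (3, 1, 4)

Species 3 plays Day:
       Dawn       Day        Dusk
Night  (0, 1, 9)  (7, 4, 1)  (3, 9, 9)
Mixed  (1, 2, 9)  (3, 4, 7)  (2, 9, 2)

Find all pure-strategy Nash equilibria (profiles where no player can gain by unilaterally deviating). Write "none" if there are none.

Species 1 against (Dawn, Dawn): payoffs 8, 7 → best response Night.
Species 1 against (Dawn, Day): payoffs 0, 1 → best response Mixed.
Species 1 against (Day, Dawn): payoffs 5, 7 → best response Mixed.
Species 1 against (Day, Day): payoffs 7, 3 → best response Night.
Species 1 against (Dusk, Dawn): payoffs 11, 3 → best response Night.
Species 1 against (Dusk, Day): payoffs 3, 2 → best response Night.
Species 2 against (Night, Dawn): payoffs 2, 0, 7 → best response Dusk.
Species 2 against (Night, Day): payoffs 1, 4, 9 → best response Dusk.
Species 2 against (Mixed, Dawn): payoffs 5, 7, 1 → best response Day.
Species 2 against (Mixed, Day): payoffs 2, 4, 9 → best response Dusk.
Species 3 against (Night, Dawn): payoffs 4, 9 → best response Day.
Species 3 against (Night, Day): payoffs 6, 1 → best response Dawn.
Species 3 against (Night, Dusk): payoffs 10, 9 → best response Dawn.
Species 3 against (Mixed, Dawn): payoffs 1, 9 → best response Day.
Species 3 against (Mixed, Day): payoffs 5, 7 → best response Day.
Species 3 against (Mixed, Dusk): payoffs 4, 2 → best response Dawn.
Mutual best responses: (Night, Dusk, Dawn).

(Night, Dusk, Dawn)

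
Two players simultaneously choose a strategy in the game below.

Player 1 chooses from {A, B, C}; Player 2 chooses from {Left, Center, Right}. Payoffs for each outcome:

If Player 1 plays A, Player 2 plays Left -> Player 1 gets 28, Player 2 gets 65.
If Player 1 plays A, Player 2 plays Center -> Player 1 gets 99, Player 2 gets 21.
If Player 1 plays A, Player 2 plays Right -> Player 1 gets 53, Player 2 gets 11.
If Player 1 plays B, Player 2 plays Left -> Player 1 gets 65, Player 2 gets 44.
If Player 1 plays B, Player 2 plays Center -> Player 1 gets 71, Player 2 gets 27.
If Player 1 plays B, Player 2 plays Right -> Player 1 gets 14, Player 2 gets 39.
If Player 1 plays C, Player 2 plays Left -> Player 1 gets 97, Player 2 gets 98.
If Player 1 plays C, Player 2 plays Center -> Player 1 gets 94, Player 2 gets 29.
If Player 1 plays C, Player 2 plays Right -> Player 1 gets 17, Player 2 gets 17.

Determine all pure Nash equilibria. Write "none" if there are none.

(C, Left)

(A, Left): Player 1 can switch to B (28 → 65). Not NE.
(A, Center): Player 2 can switch to Left (21 → 65). Not NE.
(A, Right): Player 2 can switch to Left (11 → 65). Not NE.
(B, Left): Player 1 can switch to C (65 → 97). Not NE.
(B, Center): Player 1 can switch to A (71 → 99). Not NE.
(B, Right): Player 1 can switch to A (14 → 53). Not NE.
(C, Left): Player 1 gets 97, best alternative 65; Player 2 gets 98, best alternative 29. No profitable deviation — NE.
(C, Center): Player 1 can switch to A (94 → 99). Not NE.
(C, Right): Player 1 can switch to A (17 → 53). Not NE.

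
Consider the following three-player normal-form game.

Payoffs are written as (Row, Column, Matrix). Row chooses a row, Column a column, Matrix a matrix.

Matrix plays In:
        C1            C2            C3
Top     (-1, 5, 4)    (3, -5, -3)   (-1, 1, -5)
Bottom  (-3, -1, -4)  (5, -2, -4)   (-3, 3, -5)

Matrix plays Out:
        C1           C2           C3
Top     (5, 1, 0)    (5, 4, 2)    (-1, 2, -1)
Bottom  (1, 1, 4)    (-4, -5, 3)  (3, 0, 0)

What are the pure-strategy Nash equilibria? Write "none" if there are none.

(Top, C1, In), (Top, C2, Out)

For each strategy profile, look for a profitable unilateral deviation.
(Top, C1, In): Row gets -1, best alternative -3; Column gets 5, best alternative 1; Matrix gets 4, best alternative 0. No profitable deviation — NE.
(Top, C1, Out): Column can switch to C2 (1 → 4). Not NE.
(Top, C2, In): Row can switch to Bottom (3 → 5). Not NE.
(Top, C2, Out): Row gets 5, best alternative -4; Column gets 4, best alternative 2; Matrix gets 2, best alternative -3. No profitable deviation — NE.
(Top, C3, In): Column can switch to C1 (1 → 5). Not NE.
(Top, C3, Out): Row can switch to Bottom (-1 → 3). Not NE.
(Bottom, C1, In): Row can switch to Top (-3 → -1). Not NE.
(Bottom, C1, Out): Row can switch to Top (1 → 5). Not NE.
(Bottom, C2, In): Column can switch to C1 (-2 → -1). Not NE.
(Bottom, C2, Out): Row can switch to Top (-4 → 5). Not NE.
(Bottom, C3, In): Row can switch to Top (-3 → -1). Not NE.
(Bottom, C3, Out): Column can switch to C1 (0 → 1). Not NE.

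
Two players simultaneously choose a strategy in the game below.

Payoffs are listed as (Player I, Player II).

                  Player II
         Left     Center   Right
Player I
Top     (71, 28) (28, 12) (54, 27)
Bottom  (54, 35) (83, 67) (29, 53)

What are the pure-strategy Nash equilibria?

For each strategy profile, look for a profitable unilateral deviation.
(Top, Left): Player I gets 71, best alternative 54; Player II gets 28, best alternative 27. No profitable deviation — NE.
(Top, Center): Player I can switch to Bottom (28 → 83). Not NE.
(Top, Right): Player II can switch to Left (27 → 28). Not NE.
(Bottom, Left): Player I can switch to Top (54 → 71). Not NE.
(Bottom, Center): Player I gets 83, best alternative 28; Player II gets 67, best alternative 53. No profitable deviation — NE.
(Bottom, Right): Player I can switch to Top (29 → 54). Not NE.

(Top, Left), (Bottom, Center)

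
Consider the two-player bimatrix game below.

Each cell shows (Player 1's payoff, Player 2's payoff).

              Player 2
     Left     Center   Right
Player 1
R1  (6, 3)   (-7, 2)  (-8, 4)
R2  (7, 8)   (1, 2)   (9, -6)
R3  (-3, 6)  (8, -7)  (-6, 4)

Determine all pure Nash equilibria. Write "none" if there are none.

Player 1 against Left: payoffs 6, 7, -3 → best response R2.
Player 1 against Center: payoffs -7, 1, 8 → best response R3.
Player 1 against Right: payoffs -8, 9, -6 → best response R2.
Player 2 against R1: payoffs 3, 2, 4 → best response Right.
Player 2 against R2: payoffs 8, 2, -6 → best response Left.
Player 2 against R3: payoffs 6, -7, 4 → best response Left.
Mutual best responses: (R2, Left).

Pure NE: (R2, Left)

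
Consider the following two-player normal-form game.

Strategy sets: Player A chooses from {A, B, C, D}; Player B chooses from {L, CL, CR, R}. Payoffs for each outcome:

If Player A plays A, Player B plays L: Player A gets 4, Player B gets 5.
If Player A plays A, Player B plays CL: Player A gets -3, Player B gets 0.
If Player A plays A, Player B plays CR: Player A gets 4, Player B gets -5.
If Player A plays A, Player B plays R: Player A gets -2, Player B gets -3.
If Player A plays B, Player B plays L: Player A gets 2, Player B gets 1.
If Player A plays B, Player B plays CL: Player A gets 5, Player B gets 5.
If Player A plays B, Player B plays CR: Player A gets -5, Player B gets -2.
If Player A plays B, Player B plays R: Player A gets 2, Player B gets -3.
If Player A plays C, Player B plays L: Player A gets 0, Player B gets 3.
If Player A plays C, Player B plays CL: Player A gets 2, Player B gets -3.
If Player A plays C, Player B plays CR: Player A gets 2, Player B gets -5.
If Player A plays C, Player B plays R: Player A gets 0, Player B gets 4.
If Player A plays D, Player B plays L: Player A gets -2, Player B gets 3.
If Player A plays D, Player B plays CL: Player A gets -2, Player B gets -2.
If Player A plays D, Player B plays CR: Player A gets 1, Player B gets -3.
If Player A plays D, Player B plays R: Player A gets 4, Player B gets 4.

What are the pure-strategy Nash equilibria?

The pure Nash equilibria are (A, L) and (B, CL) and (D, R).

(A, L): Player A gets 4, best alternative 2; Player B gets 5, best alternative 0. No profitable deviation — NE.
(A, CL): Player A can switch to B (-3 → 5). Not NE.
(A, CR): Player B can switch to L (-5 → 5). Not NE.
(A, R): Player A can switch to B (-2 → 2). Not NE.
(B, L): Player A can switch to A (2 → 4). Not NE.
(B, CL): Player A gets 5, best alternative 2; Player B gets 5, best alternative 1. No profitable deviation — NE.
(B, CR): Player A can switch to A (-5 → 4). Not NE.
(B, R): Player A can switch to D (2 → 4). Not NE.
(D, R): Player A gets 4, best alternative 2; Player B gets 4, best alternative 3. No profitable deviation — NE.
(The remaining 7 profiles each have a profitable deviation by the same check.)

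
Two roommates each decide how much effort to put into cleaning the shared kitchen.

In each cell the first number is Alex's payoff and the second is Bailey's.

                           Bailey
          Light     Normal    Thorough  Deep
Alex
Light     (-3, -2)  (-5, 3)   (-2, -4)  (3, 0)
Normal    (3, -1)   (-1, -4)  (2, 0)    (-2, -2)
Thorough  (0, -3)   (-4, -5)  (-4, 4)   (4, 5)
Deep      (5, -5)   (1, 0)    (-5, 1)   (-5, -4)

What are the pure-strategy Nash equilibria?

Check each profile: it is a Nash equilibrium iff no player can strictly gain by switching unilaterally.
(Light, Light): Alex can switch to Normal (-3 → 3). Not NE.
(Light, Normal): Alex can switch to Normal (-5 → -1). Not NE.
(Light, Thorough): Alex can switch to Normal (-2 → 2). Not NE.
(Light, Deep): Alex can switch to Thorough (3 → 4). Not NE.
(Normal, Light): Alex can switch to Deep (3 → 5). Not NE.
(Normal, Normal): Alex can switch to Deep (-1 → 1). Not NE.
(Normal, Thorough): Alex gets 2, best alternative -2; Bailey gets 0, best alternative -1. No profitable deviation — NE.
(Normal, Deep): Alex can switch to Light (-2 → 3). Not NE.
(Thorough, Light): Alex can switch to Normal (0 → 3). Not NE.
(Thorough, Deep): Alex gets 4, best alternative 3; Bailey gets 5, best alternative 4. No profitable deviation — NE.
(The remaining 6 profiles each have a profitable deviation by the same check.)

Pure-strategy Nash equilibria: (Normal, Thorough), (Thorough, Deep)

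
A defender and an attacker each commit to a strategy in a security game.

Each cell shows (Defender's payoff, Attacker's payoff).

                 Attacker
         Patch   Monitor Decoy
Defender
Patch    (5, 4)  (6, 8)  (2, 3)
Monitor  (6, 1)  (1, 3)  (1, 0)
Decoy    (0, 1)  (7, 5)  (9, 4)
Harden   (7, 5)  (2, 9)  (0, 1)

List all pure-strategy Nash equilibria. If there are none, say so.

The unique pure-strategy Nash equilibrium is (Decoy, Monitor).

(Patch, Patch): Defender can switch to Monitor (5 → 6). Not NE.
(Patch, Monitor): Defender can switch to Decoy (6 → 7). Not NE.
(Patch, Decoy): Defender can switch to Decoy (2 → 9). Not NE.
(Monitor, Patch): Defender can switch to Harden (6 → 7). Not NE.
(Monitor, Monitor): Defender can switch to Patch (1 → 6). Not NE.
(Monitor, Decoy): Defender can switch to Patch (1 → 2). Not NE.
(Decoy, Patch): Defender can switch to Patch (0 → 5). Not NE.
(Decoy, Monitor): Defender gets 7, best alternative 6; Attacker gets 5, best alternative 4. No profitable deviation — NE.
(Decoy, Decoy): Attacker can switch to Monitor (4 → 5). Not NE.
(Harden, Patch): Attacker can switch to Monitor (5 → 9). Not NE.
(Harden, Monitor): Defender can switch to Patch (2 → 6). Not NE.
(Harden, Decoy): Defender can switch to Patch (0 → 2). Not NE.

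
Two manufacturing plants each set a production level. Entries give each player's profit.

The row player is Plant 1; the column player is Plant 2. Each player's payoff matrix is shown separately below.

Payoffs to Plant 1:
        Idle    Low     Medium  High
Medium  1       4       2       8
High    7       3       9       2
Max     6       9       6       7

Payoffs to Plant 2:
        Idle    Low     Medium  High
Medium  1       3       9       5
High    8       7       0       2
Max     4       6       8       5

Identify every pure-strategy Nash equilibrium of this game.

Plant 1 against Idle: payoffs 1, 7, 6 → best response High.
Plant 1 against Low: payoffs 4, 3, 9 → best response Max.
Plant 1 against Medium: payoffs 2, 9, 6 → best response High.
Plant 1 against High: payoffs 8, 2, 7 → best response Medium.
Plant 2 against Medium: payoffs 1, 3, 9, 5 → best response Medium.
Plant 2 against High: payoffs 8, 7, 0, 2 → best response Idle.
Plant 2 against Max: payoffs 4, 6, 8, 5 → best response Medium.
Mutual best responses: (High, Idle).

(High, Idle)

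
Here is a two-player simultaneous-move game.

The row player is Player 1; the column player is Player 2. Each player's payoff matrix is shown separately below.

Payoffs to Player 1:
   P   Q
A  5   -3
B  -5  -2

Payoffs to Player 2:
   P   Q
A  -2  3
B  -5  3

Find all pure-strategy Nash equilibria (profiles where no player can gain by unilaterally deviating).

The unique pure-strategy Nash equilibrium is (B, Q).

(A, P): Player 2 can switch to Q (-2 → 3). Not NE.
(A, Q): Player 1 can switch to B (-3 → -2). Not NE.
(B, P): Player 1 can switch to A (-5 → 5). Not NE.
(B, Q): Player 1 gets -2, best alternative -3; Player 2 gets 3, best alternative -5. No profitable deviation — NE.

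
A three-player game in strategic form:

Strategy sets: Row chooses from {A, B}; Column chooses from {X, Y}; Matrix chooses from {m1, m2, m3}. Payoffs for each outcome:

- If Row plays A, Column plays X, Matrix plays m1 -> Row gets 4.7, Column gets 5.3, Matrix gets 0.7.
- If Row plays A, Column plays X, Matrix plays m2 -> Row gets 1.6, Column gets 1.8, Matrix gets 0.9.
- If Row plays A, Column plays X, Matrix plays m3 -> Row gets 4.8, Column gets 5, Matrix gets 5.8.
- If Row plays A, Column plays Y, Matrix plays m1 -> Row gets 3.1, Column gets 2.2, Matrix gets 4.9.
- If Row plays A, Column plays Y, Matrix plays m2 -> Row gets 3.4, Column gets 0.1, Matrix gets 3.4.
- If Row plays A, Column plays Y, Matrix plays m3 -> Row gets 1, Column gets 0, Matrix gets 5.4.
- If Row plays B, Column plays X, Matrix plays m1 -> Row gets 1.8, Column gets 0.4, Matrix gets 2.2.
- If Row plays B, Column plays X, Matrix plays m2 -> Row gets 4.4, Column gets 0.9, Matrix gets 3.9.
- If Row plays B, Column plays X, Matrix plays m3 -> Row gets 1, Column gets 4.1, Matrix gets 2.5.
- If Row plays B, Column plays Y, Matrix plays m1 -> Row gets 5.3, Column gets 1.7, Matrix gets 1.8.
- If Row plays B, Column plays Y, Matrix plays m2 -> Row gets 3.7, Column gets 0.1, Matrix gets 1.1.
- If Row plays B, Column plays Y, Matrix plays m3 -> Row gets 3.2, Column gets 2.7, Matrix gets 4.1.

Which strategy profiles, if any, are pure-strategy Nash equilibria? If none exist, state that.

Mark each player's best response to every combination of opponents' strategies; a profile where every player is best-responding is a pure Nash equilibrium.
Row against (X, m1): payoffs 4.7, 1.8 → best response A.
Row against (X, m2): payoffs 1.6, 4.4 → best response B.
Row against (X, m3): payoffs 4.8, 1 → best response A.
Row against (Y, m1): payoffs 3.1, 5.3 → best response B.
Row against (Y, m2): payoffs 3.4, 3.7 → best response B.
Row against (Y, m3): payoffs 1, 3.2 → best response B.
Column against (A, m1): payoffs 5.3, 2.2 → best response X.
Column against (A, m2): payoffs 1.8, 0.1 → best response X.
Column against (A, m3): payoffs 5, 0 → best response X.
Column against (B, m1): payoffs 0.4, 1.7 → best response Y.
Column against (B, m2): payoffs 0.9, 0.1 → best response X.
Column against (B, m3): payoffs 4.1, 2.7 → best response X.
Matrix against (A, X): payoffs 0.7, 0.9, 5.8 → best response m3.
Matrix against (A, Y): payoffs 4.9, 3.4, 5.4 → best response m3.
Matrix against (B, X): payoffs 2.2, 3.9, 2.5 → best response m2.
Matrix against (B, Y): payoffs 1.8, 1.1, 4.1 → best response m3.
Mutual best responses: (A, X, m3); (B, X, m2).

The pure Nash equilibria are (A, X, m3) and (B, X, m2).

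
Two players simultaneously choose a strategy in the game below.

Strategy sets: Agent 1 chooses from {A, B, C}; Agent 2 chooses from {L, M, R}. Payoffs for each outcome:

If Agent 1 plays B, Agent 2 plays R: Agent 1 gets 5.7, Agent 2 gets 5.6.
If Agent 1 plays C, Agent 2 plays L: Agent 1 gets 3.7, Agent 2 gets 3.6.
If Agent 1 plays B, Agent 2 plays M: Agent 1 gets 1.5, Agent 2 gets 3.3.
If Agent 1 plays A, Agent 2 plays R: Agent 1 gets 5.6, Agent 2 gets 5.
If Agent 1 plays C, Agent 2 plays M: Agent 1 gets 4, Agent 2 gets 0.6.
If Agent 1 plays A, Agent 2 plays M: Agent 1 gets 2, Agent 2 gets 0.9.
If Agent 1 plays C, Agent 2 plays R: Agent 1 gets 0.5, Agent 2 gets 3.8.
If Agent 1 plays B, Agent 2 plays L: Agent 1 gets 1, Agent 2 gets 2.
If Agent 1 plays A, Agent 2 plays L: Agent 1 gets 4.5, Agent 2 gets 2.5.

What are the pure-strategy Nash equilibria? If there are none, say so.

The unique pure-strategy Nash equilibrium is (B, R).

Agent 1 against L: payoffs 4.5, 1, 3.7 → best response A.
Agent 1 against M: payoffs 2, 1.5, 4 → best response C.
Agent 1 against R: payoffs 5.6, 5.7, 0.5 → best response B.
Agent 2 against A: payoffs 2.5, 0.9, 5 → best response R.
Agent 2 against B: payoffs 2, 3.3, 5.6 → best response R.
Agent 2 against C: payoffs 3.6, 0.6, 3.8 → best response R.
Mutual best responses: (B, R).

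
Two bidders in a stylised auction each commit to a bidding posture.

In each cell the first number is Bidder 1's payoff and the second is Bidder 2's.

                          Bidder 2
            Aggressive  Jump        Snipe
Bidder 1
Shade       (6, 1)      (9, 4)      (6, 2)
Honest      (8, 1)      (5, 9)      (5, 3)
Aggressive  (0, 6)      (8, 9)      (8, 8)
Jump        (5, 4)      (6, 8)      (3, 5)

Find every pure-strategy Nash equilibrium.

(Shade, Jump)

(Shade, Aggressive): Bidder 1 can switch to Honest (6 → 8). Not NE.
(Shade, Jump): Bidder 1 gets 9, best alternative 8; Bidder 2 gets 4, best alternative 2. No profitable deviation — NE.
(Shade, Snipe): Bidder 1 can switch to Aggressive (6 → 8). Not NE.
(Honest, Aggressive): Bidder 2 can switch to Jump (1 → 9). Not NE.
(Honest, Jump): Bidder 1 can switch to Shade (5 → 9). Not NE.
(Honest, Snipe): Bidder 1 can switch to Shade (5 → 6). Not NE.
(Aggressive, Aggressive): Bidder 1 can switch to Shade (0 → 6). Not NE.
(The remaining 5 profiles each have a profitable deviation by the same check.)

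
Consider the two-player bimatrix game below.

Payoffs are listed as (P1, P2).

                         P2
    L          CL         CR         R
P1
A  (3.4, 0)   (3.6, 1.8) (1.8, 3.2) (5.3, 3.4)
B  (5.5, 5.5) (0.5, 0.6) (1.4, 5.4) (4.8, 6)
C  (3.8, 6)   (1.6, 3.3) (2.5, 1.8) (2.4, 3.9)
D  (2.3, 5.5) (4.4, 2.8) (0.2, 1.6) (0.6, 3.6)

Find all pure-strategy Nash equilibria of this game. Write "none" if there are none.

The unique pure-strategy Nash equilibrium is (A, R).

(A, L): P1 can switch to B (3.4 → 5.5). Not NE.
(A, CL): P1 can switch to D (3.6 → 4.4). Not NE.
(A, CR): P1 can switch to C (1.8 → 2.5). Not NE.
(A, R): P1 gets 5.3, best alternative 4.8; P2 gets 3.4, best alternative 3.2. No profitable deviation — NE.
(B, L): P2 can switch to R (5.5 → 6). Not NE.
(B, CL): P1 can switch to A (0.5 → 3.6). Not NE.
(B, CR): P1 can switch to A (1.4 → 1.8). Not NE.
(B, R): P1 can switch to A (4.8 → 5.3). Not NE.
(C, L): P1 can switch to B (3.8 → 5.5). Not NE.
(The remaining 7 profiles each have a profitable deviation by the same check.)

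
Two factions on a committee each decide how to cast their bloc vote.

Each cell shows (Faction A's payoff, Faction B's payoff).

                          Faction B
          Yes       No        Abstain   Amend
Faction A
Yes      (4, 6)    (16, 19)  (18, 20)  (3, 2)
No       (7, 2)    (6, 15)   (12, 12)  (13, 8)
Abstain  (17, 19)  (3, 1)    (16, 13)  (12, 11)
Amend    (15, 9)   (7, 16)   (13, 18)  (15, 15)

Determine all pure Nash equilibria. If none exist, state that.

Pure-strategy Nash equilibria: (Yes, Abstain) and (Abstain, Yes)

Mark each player's best response to every combination of opponents' strategies; a profile where every player is best-responding is a pure Nash equilibrium.
Faction A against Yes: payoffs 4, 7, 17, 15 → best response Abstain.
Faction A against No: payoffs 16, 6, 3, 7 → best response Yes.
Faction A against Abstain: payoffs 18, 12, 16, 13 → best response Yes.
Faction A against Amend: payoffs 3, 13, 12, 15 → best response Amend.
Faction B against Yes: payoffs 6, 19, 20, 2 → best response Abstain.
Faction B against No: payoffs 2, 15, 12, 8 → best response No.
Faction B against Abstain: payoffs 19, 1, 13, 11 → best response Yes.
Faction B against Amend: payoffs 9, 16, 18, 15 → best response Abstain.
Mutual best responses: (Yes, Abstain); (Abstain, Yes).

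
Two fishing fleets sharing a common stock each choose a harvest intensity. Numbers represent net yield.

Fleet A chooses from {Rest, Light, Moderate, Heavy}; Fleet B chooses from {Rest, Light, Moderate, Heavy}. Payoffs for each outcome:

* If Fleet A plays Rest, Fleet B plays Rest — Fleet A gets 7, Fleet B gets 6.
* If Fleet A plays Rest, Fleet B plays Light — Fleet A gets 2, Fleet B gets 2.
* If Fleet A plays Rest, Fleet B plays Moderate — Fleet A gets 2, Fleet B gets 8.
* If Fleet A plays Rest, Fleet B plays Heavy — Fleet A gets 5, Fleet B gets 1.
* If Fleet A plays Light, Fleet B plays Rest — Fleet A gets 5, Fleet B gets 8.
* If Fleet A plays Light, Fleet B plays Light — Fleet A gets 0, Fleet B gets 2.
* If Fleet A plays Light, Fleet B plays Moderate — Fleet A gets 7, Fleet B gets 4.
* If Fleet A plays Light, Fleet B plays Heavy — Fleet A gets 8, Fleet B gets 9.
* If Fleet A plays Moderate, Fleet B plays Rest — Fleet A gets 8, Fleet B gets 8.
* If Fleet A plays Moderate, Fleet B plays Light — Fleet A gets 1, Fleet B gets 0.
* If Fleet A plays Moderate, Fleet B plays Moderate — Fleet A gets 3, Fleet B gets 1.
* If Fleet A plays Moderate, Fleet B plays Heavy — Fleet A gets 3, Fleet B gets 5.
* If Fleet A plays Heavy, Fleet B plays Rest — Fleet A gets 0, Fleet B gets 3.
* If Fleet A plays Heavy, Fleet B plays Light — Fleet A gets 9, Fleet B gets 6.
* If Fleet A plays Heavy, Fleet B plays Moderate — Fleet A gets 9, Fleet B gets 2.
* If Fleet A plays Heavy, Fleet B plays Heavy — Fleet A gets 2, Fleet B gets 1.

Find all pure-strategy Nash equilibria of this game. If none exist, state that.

Mark each player's best response to every combination of opponents' strategies; a profile where every player is best-responding is a pure Nash equilibrium.
Fleet A against Rest: payoffs 7, 5, 8, 0 → best response Moderate.
Fleet A against Light: payoffs 2, 0, 1, 9 → best response Heavy.
Fleet A against Moderate: payoffs 2, 7, 3, 9 → best response Heavy.
Fleet A against Heavy: payoffs 5, 8, 3, 2 → best response Light.
Fleet B against Rest: payoffs 6, 2, 8, 1 → best response Moderate.
Fleet B against Light: payoffs 8, 2, 4, 9 → best response Heavy.
Fleet B against Moderate: payoffs 8, 0, 1, 5 → best response Rest.
Fleet B against Heavy: payoffs 3, 6, 2, 1 → best response Light.
Mutual best responses: (Light, Heavy); (Moderate, Rest); (Heavy, Light).

Pure-strategy Nash equilibria: (Light, Heavy); (Moderate, Rest); (Heavy, Light)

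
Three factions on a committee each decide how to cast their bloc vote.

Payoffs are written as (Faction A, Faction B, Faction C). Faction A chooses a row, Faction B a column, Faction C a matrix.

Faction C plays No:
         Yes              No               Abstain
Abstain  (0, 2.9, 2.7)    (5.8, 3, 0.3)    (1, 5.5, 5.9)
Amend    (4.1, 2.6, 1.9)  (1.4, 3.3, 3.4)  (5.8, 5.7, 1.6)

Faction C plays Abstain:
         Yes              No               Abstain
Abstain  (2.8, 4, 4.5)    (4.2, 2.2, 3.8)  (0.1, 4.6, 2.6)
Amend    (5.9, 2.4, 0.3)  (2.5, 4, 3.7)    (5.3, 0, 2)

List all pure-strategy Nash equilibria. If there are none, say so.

none

Check each profile: it is a Nash equilibrium iff no player can strictly gain by switching unilaterally.
(Abstain, Yes, No): Faction A can switch to Amend (0 → 4.1). Not NE.
(Abstain, Yes, Abstain): Faction A can switch to Amend (2.8 → 5.9). Not NE.
(Abstain, No, No): Faction B can switch to Abstain (3 → 5.5). Not NE.
(Abstain, No, Abstain): Faction B can switch to Yes (2.2 → 4). Not NE.
(Abstain, Abstain, No): Faction A can switch to Amend (1 → 5.8). Not NE.
(Abstain, Abstain, Abstain): Faction A can switch to Amend (0.1 → 5.3). Not NE.
(The remaining 6 profiles each have a profitable deviation by the same check.)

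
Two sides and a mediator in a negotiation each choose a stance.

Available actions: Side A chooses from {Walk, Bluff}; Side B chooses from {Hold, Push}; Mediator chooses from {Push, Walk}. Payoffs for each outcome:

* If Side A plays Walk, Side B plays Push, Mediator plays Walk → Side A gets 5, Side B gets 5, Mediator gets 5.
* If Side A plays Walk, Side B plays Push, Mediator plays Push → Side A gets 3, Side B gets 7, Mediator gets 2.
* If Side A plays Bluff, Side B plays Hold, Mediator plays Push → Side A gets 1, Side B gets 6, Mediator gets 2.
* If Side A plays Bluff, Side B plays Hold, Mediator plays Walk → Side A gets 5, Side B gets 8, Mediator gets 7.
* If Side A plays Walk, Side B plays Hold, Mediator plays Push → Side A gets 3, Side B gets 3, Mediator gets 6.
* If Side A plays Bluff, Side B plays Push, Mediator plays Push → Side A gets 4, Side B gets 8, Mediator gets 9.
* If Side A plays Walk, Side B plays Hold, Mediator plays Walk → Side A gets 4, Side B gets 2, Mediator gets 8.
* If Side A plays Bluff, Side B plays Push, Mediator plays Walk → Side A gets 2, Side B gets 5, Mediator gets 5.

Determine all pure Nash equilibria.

Check each profile: it is a Nash equilibrium iff no player can strictly gain by switching unilaterally.
(Walk, Hold, Push): Side B can switch to Push (3 → 7). Not NE.
(Walk, Hold, Walk): Side A can switch to Bluff (4 → 5). Not NE.
(Walk, Push, Push): Side A can switch to Bluff (3 → 4). Not NE.
(Walk, Push, Walk): Side A gets 5, best alternative 2; Side B gets 5, best alternative 2; Mediator gets 5, best alternative 2. No profitable deviation — NE.
(Bluff, Hold, Push): Side A can switch to Walk (1 → 3). Not NE.
(Bluff, Hold, Walk): Side A gets 5, best alternative 4; Side B gets 8, best alternative 5; Mediator gets 7, best alternative 2. No profitable deviation — NE.
(Bluff, Push, Push): Side A gets 4, best alternative 3; Side B gets 8, best alternative 6; Mediator gets 9, best alternative 5. No profitable deviation — NE.
(Bluff, Push, Walk): Side A can switch to Walk (2 → 5). Not NE.

(Walk, Push, Walk), (Bluff, Hold, Walk), (Bluff, Push, Push)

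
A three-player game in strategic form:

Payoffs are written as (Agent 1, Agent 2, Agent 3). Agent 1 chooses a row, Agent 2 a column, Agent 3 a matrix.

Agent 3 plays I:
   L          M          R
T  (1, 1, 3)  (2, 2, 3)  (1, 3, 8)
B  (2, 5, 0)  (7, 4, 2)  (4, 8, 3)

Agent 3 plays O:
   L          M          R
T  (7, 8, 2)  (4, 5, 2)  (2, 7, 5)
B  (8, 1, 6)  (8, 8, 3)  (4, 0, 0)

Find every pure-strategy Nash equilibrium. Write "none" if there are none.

(B, M, O) and (B, R, I)

Agent 1 against (L, I): payoffs 1, 2 → best response B.
Agent 1 against (L, O): payoffs 7, 8 → best response B.
Agent 1 against (M, I): payoffs 2, 7 → best response B.
Agent 1 against (M, O): payoffs 4, 8 → best response B.
Agent 1 against (R, I): payoffs 1, 4 → best response B.
Agent 1 against (R, O): payoffs 2, 4 → best response B.
Agent 2 against (T, I): payoffs 1, 2, 3 → best response R.
Agent 2 against (T, O): payoffs 8, 5, 7 → best response L.
Agent 2 against (B, I): payoffs 5, 4, 8 → best response R.
Agent 2 against (B, O): payoffs 1, 8, 0 → best response M.
Agent 3 against (T, L): payoffs 3, 2 → best response I.
Agent 3 against (T, M): payoffs 3, 2 → best response I.
Agent 3 against (T, R): payoffs 8, 5 → best response I.
Agent 3 against (B, L): payoffs 0, 6 → best response O.
Agent 3 against (B, M): payoffs 2, 3 → best response O.
Agent 3 against (B, R): payoffs 3, 0 → best response I.
Mutual best responses: (B, M, O); (B, R, I).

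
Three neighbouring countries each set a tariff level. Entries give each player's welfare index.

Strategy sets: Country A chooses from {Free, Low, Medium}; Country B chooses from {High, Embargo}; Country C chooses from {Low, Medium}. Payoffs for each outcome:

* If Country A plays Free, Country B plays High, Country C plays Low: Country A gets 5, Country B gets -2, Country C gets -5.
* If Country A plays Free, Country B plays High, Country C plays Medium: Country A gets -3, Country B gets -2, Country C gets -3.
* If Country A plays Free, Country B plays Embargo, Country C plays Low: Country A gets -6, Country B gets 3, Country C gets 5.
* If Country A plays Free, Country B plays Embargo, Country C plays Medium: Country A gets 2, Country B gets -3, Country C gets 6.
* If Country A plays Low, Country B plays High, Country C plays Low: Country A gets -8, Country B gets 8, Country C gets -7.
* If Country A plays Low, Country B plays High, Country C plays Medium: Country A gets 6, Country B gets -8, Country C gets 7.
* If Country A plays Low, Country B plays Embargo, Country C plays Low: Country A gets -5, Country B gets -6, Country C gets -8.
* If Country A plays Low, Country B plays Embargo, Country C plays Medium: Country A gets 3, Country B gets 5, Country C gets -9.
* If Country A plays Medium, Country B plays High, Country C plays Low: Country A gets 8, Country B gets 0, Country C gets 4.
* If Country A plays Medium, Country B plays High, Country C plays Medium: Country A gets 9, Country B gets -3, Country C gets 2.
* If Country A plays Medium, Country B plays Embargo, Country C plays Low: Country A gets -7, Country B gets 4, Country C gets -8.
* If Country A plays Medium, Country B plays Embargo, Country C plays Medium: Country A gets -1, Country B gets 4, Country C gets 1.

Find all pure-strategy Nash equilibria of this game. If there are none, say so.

There is no pure-strategy Nash equilibrium.

Check each profile: it is a Nash equilibrium iff no player can strictly gain by switching unilaterally.
(Free, High, Low): Country A can switch to Medium (5 → 8). Not NE.
(Free, High, Medium): Country A can switch to Low (-3 → 6). Not NE.
(Free, Embargo, Low): Country A can switch to Low (-6 → -5). Not NE.
(Free, Embargo, Medium): Country A can switch to Low (2 → 3). Not NE.
(Low, High, Low): Country A can switch to Free (-8 → 5). Not NE.
(Low, High, Medium): Country A can switch to Medium (6 → 9). Not NE.
(Low, Embargo, Low): Country B can switch to High (-6 → 8). Not NE.
(Low, Embargo, Medium): Country C can switch to Low (-9 → -8). Not NE.
(The remaining 4 profiles each have a profitable deviation by the same check.)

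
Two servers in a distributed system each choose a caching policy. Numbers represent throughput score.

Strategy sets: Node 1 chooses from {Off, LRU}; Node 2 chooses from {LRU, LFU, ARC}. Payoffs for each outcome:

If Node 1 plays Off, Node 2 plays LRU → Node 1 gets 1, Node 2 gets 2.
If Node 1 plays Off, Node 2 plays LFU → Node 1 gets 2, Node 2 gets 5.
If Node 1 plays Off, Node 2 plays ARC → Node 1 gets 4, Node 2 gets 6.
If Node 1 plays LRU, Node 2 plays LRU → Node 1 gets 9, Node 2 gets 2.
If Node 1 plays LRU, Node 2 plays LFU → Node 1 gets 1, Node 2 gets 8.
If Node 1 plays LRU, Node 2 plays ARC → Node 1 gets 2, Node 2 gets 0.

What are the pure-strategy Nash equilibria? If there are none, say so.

Node 1 against LRU: payoffs 1, 9 → best response LRU.
Node 1 against LFU: payoffs 2, 1 → best response Off.
Node 1 against ARC: payoffs 4, 2 → best response Off.
Node 2 against Off: payoffs 2, 5, 6 → best response ARC.
Node 2 against LRU: payoffs 2, 8, 0 → best response LFU.
Mutual best responses: (Off, ARC).

Pure NE: (Off, ARC)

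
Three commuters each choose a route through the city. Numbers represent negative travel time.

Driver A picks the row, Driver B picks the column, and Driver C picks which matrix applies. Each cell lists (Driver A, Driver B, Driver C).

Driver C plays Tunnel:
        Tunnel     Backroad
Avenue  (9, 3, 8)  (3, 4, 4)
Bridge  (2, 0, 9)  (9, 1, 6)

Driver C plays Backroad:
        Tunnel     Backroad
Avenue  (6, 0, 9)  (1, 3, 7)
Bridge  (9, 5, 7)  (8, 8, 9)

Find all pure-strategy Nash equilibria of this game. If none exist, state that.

(Avenue, Tunnel, Tunnel): Driver B can switch to Backroad (3 → 4). Not NE.
(Avenue, Tunnel, Backroad): Driver A can switch to Bridge (6 → 9). Not NE.
(Avenue, Backroad, Tunnel): Driver A can switch to Bridge (3 → 9). Not NE.
(Avenue, Backroad, Backroad): Driver A can switch to Bridge (1 → 8). Not NE.
(Bridge, Tunnel, Tunnel): Driver A can switch to Avenue (2 → 9). Not NE.
(Bridge, Tunnel, Backroad): Driver B can switch to Backroad (5 → 8). Not NE.
(Bridge, Backroad, Tunnel): Driver C can switch to Backroad (6 → 9). Not NE.
(Bridge, Backroad, Backroad): Driver A gets 8, best alternative 1; Driver B gets 8, best alternative 5; Driver C gets 9, best alternative 6. No profitable deviation — NE.

Pure NE: (Bridge, Backroad, Backroad)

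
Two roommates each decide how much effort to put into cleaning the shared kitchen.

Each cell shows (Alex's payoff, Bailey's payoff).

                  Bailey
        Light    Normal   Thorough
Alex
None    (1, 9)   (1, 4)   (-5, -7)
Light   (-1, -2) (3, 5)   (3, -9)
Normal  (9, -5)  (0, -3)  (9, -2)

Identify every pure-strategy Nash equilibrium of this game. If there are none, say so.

Pure-strategy Nash equilibria: (Light, Normal); (Normal, Thorough)

Alex against Light: payoffs 1, -1, 9 → best response Normal.
Alex against Normal: payoffs 1, 3, 0 → best response Light.
Alex against Thorough: payoffs -5, 3, 9 → best response Normal.
Bailey against None: payoffs 9, 4, -7 → best response Light.
Bailey against Light: payoffs -2, 5, -9 → best response Normal.
Bailey against Normal: payoffs -5, -3, -2 → best response Thorough.
Mutual best responses: (Light, Normal); (Normal, Thorough).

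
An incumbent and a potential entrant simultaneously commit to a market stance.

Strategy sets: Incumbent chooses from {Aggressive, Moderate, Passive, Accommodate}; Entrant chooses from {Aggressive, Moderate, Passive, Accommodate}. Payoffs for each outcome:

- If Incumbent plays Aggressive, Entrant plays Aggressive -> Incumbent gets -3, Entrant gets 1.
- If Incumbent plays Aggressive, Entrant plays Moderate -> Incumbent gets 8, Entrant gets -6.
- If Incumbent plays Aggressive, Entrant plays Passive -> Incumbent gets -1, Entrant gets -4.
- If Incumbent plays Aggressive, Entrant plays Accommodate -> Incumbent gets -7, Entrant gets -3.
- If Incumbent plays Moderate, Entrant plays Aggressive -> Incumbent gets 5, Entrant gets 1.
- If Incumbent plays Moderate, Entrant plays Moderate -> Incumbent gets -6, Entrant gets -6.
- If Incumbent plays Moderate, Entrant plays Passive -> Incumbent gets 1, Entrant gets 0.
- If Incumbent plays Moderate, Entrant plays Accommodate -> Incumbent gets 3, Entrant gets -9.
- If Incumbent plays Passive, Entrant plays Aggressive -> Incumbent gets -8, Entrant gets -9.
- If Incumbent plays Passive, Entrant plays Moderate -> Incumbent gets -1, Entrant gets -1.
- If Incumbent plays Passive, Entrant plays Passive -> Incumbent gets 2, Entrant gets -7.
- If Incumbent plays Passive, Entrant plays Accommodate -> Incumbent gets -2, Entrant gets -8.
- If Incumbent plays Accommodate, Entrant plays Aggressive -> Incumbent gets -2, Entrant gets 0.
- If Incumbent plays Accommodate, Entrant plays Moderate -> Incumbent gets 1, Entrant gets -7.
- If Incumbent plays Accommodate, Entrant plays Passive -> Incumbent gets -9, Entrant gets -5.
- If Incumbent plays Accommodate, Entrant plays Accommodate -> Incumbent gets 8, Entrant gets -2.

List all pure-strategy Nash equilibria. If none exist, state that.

(Moderate, Aggressive)

Mark each player's best response to every combination of opponents' strategies; a profile where every player is best-responding is a pure Nash equilibrium.
Incumbent against Aggressive: payoffs -3, 5, -8, -2 → best response Moderate.
Incumbent against Moderate: payoffs 8, -6, -1, 1 → best response Aggressive.
Incumbent against Passive: payoffs -1, 1, 2, -9 → best response Passive.
Incumbent against Accommodate: payoffs -7, 3, -2, 8 → best response Accommodate.
Entrant against Aggressive: payoffs 1, -6, -4, -3 → best response Aggressive.
Entrant against Moderate: payoffs 1, -6, 0, -9 → best response Aggressive.
Entrant against Passive: payoffs -9, -1, -7, -8 → best response Moderate.
Entrant against Accommodate: payoffs 0, -7, -5, -2 → best response Aggressive.
Mutual best responses: (Moderate, Aggressive).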